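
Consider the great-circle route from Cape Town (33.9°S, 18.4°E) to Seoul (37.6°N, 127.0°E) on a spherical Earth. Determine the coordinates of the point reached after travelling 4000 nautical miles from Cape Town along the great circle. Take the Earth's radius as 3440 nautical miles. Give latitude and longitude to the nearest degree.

≈ 6°N, 75°E

Write both endpoints as unit vectors p₁, p₂ with components (cos φ cos λ, cos φ sin λ, sin φ).
The central angle between the endpoints is δ = arccos(p₁·p₂) ≈ 2.153 rad (123.4°). The total great-circle distance is δ·R ≈ 2.153 × 3440 ≈ 7407 nmi, so the target fraction is f = 4000/7407 ≈ 0.540.
Interpolate at f ≈ 0.540 with slerp weights a = sin((1−f)δ)/sin δ ≈ 1.001, b = sin(fδ)/sin δ ≈ 1.099.
p = a·p₁ + b·p₂ ≈ (0.265, 0.958, 0.112); φ = arcsin(p_z) ≈ 6.44°, λ = atan2(p_y, p_x) ≈ 74.56°.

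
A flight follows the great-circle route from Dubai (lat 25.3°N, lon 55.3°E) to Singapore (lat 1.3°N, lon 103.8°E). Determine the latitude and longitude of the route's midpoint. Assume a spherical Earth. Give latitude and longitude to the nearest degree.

Write both endpoints as unit vectors p₁, p₂ with components (cos φ cos λ, cos φ sin λ, sin φ).
The central angle between the endpoints is δ = arccos(p₁·p₂) ≈ 0.916 rad (52.5°).
Interpolate at f = 1/2 with slerp weights a = sin((1−f)δ)/sin δ ≈ 0.558, b = sin(fδ)/sin δ ≈ 0.558.
p = a·p₁ + b·p₂ ≈ (0.154, 0.956, 0.251); φ = arcsin(p_z) ≈ 14.53°, λ = atan2(p_y, p_x) ≈ 80.85°.

≈ lat 15°N, lon 81°E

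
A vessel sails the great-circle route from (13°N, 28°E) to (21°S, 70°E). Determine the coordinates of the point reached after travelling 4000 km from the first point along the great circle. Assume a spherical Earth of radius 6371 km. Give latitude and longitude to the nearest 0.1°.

≈ (10.2°S, 55.7°E)

Convert each endpoint to a unit vector on the sphere (x = cos φ cos λ, y = cos φ sin λ, z = sin φ).
The central angle between the endpoints is δ = arccos(p₁·p₂) ≈ 0.933 rad (53.5°). The total great-circle distance is δ·R ≈ 0.933 × 6371 ≈ 5944 km, so the target fraction is f = 4000/5944 ≈ 0.673.
Interpolate at f ≈ 0.673 with slerp weights a = sin((1−f)δ)/sin δ ≈ 0.374, b = sin(fδ)/sin δ ≈ 0.731.
p = a·p₁ + b·p₂ ≈ (0.555, 0.812, -0.178); φ = arcsin(p_z) ≈ -10.25°, λ = atan2(p_y, p_x) ≈ 55.65°.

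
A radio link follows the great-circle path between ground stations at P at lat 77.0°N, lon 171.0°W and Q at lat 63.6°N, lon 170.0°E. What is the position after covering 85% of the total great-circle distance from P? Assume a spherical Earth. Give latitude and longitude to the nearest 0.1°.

≈ lat 65.7°N, lon 171.5°E

From cos δ = sin φ₁ sin φ₂ + cos φ₁ cos φ₂ cos Δλ, the central angle is δ ≈ 0.256 rad (14.7°).
Interpolate at f = 0.85 with slerp weights a = sin((1−f)δ)/sin δ ≈ 0.152, b = sin(fδ)/sin δ ≈ 0.853.
p = a·p₁ + b·p₂ ≈ (-0.407, 0.060, 0.911); φ = arcsin(p_z) ≈ 65.70°, λ = atan2(p_y, p_x) ≈ 171.55°.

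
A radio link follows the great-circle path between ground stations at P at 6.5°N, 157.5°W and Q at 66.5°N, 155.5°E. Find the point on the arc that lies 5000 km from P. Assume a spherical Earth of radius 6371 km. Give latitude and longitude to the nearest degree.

≈ 48°N, 177°W

Write both endpoints as unit vectors p₁, p₂ with components (cos φ cos λ, cos φ sin λ, sin φ).
The central angle between the endpoints is δ = arccos(p₁·p₂) ≈ 1.187 rad (68.0°). The total great-circle distance is δ·R ≈ 1.187 × 6371 ≈ 7565 km, so the target fraction is f = 5000/7565 ≈ 0.661.
Interpolate at f ≈ 0.661 with slerp weights a = sin((1−f)δ)/sin δ ≈ 0.423, b = sin(fδ)/sin δ ≈ 0.762.
p = a·p₁ + b·p₂ ≈ (-0.664, -0.035, 0.747); φ = arcsin(p_z) ≈ 48.30°, λ = atan2(p_y, p_x) ≈ -177.01°.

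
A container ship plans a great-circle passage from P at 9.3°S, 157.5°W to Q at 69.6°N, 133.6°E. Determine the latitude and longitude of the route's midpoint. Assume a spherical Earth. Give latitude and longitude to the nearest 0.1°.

From cos δ = sin φ₁ sin φ₂ + cos φ₁ cos φ₂ cos Δλ, the central angle is δ ≈ 1.598 rad (91.6°).
Interpolate at f = 1/2 with slerp weights a = sin((1−f)δ)/sin δ ≈ 0.717, b = sin(fδ)/sin δ ≈ 0.717.
p = a·p₁ + b·p₂ ≈ (-0.826, -0.090, 0.556); φ = arcsin(p_z) ≈ 33.80°, λ = atan2(p_y, p_x) ≈ -173.80°.

≈ 33.8°N, 173.8°W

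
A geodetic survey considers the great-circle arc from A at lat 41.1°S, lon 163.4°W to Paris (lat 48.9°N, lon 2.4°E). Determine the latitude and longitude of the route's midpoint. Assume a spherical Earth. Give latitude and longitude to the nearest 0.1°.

From cos δ = sin φ₁ sin φ₂ + cos φ₁ cos φ₂ cos Δλ, the central angle is δ ≈ 2.920 rad (167.3°).
Interpolate at f = 1/2 with slerp weights a = sin((1−f)δ)/sin δ ≈ 4.528, b = sin(fδ)/sin δ ≈ 4.528.
p = a·p₁ + b·p₂ ≈ (-0.296, -0.850, 0.436); φ = arcsin(p_z) ≈ 25.82°, λ = atan2(p_y, p_x) ≈ -109.19°.

≈ lat 25.8°N, lon 109.2°W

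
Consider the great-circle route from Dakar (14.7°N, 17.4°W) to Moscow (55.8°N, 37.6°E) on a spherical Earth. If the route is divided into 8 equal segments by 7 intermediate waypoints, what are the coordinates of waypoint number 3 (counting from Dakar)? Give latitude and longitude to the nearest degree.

≈ (33°N, 4°W)

Write both endpoints as unit vectors p₁, p₂ with components (cos φ cos λ, cos φ sin λ, sin φ).
The central angle between the endpoints is δ = arccos(p₁·p₂) ≈ 1.022 rad (58.6°).
Interpolate at f = 3/8 with slerp weights a = sin((1−f)δ)/sin δ ≈ 0.699, b = sin(fδ)/sin δ ≈ 0.438.
p = a·p₁ + b·p₂ ≈ (0.840, -0.052, 0.540); φ = arcsin(p_z) ≈ 32.67°, λ = atan2(p_y, p_x) ≈ -3.53°.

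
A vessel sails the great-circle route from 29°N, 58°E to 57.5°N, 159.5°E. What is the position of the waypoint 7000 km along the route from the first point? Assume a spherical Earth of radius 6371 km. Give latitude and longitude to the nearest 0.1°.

The haversine formula gives a central angle δ ≈ 1.250 rad (71.6°) between the endpoints. The total great-circle distance is δ·R ≈ 1.250 × 6371 ≈ 7965 km, so the target fraction is f = 7000/7965 ≈ 0.879.
Interpolate at f ≈ 0.879 with slerp weights a = sin((1−f)δ)/sin δ ≈ 0.159, b = sin(fδ)/sin δ ≈ 0.938.
p = a·p₁ + b·p₂ ≈ (-0.399, 0.294, 0.869); φ = arcsin(p_z) ≈ 60.29°, λ = atan2(p_y, p_x) ≈ 143.55°.

≈ 60.3°N, 143.5°E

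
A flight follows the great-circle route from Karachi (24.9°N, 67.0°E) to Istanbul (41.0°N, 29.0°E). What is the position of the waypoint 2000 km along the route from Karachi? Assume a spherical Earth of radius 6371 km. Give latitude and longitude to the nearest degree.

≈ 35°N, 49°E

Write both endpoints as unit vectors p₁, p₂ with components (cos φ cos λ, cos φ sin λ, sin φ).
The central angle between the endpoints is δ = arccos(p₁·p₂) ≈ 0.617 rad (35.3°). The total great-circle distance is δ·R ≈ 0.617 × 6371 ≈ 3930 km, so the target fraction is f = 2000/3930 ≈ 0.509.
Interpolate at f ≈ 0.509 with slerp weights a = sin((1−f)δ)/sin δ ≈ 0.516, b = sin(fδ)/sin δ ≈ 0.534.
p = a·p₁ + b·p₂ ≈ (0.535, 0.626, 0.567); φ = arcsin(p_z) ≈ 34.56°, λ = atan2(p_y, p_x) ≈ 49.47°.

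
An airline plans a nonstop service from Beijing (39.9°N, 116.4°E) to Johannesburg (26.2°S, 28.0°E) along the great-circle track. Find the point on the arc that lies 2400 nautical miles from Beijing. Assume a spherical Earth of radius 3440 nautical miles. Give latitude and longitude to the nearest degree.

From cos δ = sin φ₁ sin φ₂ + cos φ₁ cos φ₂ cos Δλ, the central angle is δ ≈ 1.838 rad (105.3°). The total great-circle distance is δ·R ≈ 1.838 × 3440 ≈ 6323 nmi, so the target fraction is f = 2400/6323 ≈ 0.380.
Interpolate at f ≈ 0.380 with slerp weights a = sin((1−f)δ)/sin δ ≈ 0.942, b = sin(fδ)/sin δ ≈ 0.666.
p = a·p₁ + b·p₂ ≈ (0.206, 0.928, 0.310); φ = arcsin(p_z) ≈ 18.08°, λ = atan2(p_y, p_x) ≈ 77.47°.

≈ (18°N, 77°E)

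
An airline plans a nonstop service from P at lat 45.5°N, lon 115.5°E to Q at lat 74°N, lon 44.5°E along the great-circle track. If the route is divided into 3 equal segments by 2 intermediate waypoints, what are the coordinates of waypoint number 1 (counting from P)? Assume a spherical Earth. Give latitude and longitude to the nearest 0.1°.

Convert each endpoint to a unit vector on the sphere (x = cos φ cos λ, y = cos φ sin λ, z = sin φ).
The central angle between the endpoints is δ = arccos(p₁·p₂) ≈ 0.725 rad (41.5°).
Interpolate at f = 1/3 with slerp weights a = sin((1−f)δ)/sin δ ≈ 0.701, b = sin(fδ)/sin δ ≈ 0.361.
p = a·p₁ + b·p₂ ≈ (-0.141, 0.513, 0.847); φ = arcsin(p_z) ≈ 57.86°, λ = atan2(p_y, p_x) ≈ 105.32°.

≈ lat 57.9°N, lon 105.3°E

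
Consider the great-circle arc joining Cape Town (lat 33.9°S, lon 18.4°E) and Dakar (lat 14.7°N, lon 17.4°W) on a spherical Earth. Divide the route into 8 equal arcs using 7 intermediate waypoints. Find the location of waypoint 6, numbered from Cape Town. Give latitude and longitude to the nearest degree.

Convert each endpoint to a unit vector on the sphere (x = cos φ cos λ, y = cos φ sin λ, z = sin φ).
The central angle between the endpoints is δ = arccos(p₁·p₂) ≈ 1.036 rad (59.4°).
Interpolate at f = 6/8 with slerp weights a = sin((1−f)δ)/sin δ ≈ 0.298, b = sin(fδ)/sin δ ≈ 0.815.
p = a·p₁ + b·p₂ ≈ (0.987, -0.158, 0.041); φ = arcsin(p_z) ≈ 2.34°, λ = atan2(p_y, p_x) ≈ -9.08°.

≈ lat 2°N, lon 9°W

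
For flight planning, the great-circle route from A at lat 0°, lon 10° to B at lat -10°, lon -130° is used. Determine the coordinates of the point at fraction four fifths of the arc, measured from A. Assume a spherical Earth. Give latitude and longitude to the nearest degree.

≈ lat -14°, lon -102°

From cos δ = sin φ₁ sin φ₂ + cos φ₁ cos φ₂ cos Δλ, the central angle is δ ≈ 2.426 rad (139.0°).
Interpolate at f = 4/5 with slerp weights a = sin((1−f)δ)/sin δ ≈ 0.710, b = sin(fδ)/sin δ ≈ 1.421.
p = a·p₁ + b·p₂ ≈ (-0.200, -0.948, -0.247); φ = arcsin(p_z) ≈ -14.28°, λ = atan2(p_y, p_x) ≈ -101.89°.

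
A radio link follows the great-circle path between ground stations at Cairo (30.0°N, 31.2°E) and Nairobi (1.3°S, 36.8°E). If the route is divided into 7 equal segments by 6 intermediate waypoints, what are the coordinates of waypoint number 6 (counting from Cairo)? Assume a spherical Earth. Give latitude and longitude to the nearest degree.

From cos δ = sin φ₁ sin φ₂ + cos φ₁ cos φ₂ cos Δλ, the central angle is δ ≈ 0.554 rad (31.8°).
Interpolate at f = 6/7 with slerp weights a = sin((1−f)δ)/sin δ ≈ 0.150, b = sin(fδ)/sin δ ≈ 0.869.
p = a·p₁ + b·p₂ ≈ (0.807, 0.588, 0.055); φ = arcsin(p_z) ≈ 3.18°, λ = atan2(p_y, p_x) ≈ 36.07°.

≈ 3°N, 36°E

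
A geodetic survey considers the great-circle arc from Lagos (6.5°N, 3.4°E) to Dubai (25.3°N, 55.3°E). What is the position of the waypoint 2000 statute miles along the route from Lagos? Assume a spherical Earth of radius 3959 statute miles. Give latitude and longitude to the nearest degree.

Convert each endpoint to a unit vector on the sphere (x = cos φ cos λ, y = cos φ sin λ, z = sin φ).
The central angle between the endpoints is δ = arccos(p₁·p₂) ≈ 0.924 rad (52.9°). The total great-circle distance is δ·R ≈ 0.924 × 3959 ≈ 3658 mi, so the target fraction is f = 2000/3658 ≈ 0.547.
Interpolate at f ≈ 0.547 with slerp weights a = sin((1−f)δ)/sin δ ≈ 0.510, b = sin(fδ)/sin δ ≈ 0.606.
p = a·p₁ + b·p₂ ≈ (0.818, 0.481, 0.317); φ = arcsin(p_z) ≈ 18.47°, λ = atan2(p_y, p_x) ≈ 30.46°.

≈ (18°N, 30°E)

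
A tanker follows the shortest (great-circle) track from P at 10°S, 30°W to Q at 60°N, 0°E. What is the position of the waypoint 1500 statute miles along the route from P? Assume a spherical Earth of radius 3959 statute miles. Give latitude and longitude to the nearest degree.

Convert each endpoint to a unit vector on the sphere (x = cos φ cos λ, y = cos φ sin λ, z = sin φ).
The central angle between the endpoints is δ = arccos(p₁·p₂) ≈ 1.291 rad (74.0°). The total great-circle distance is δ·R ≈ 1.291 × 3959 ≈ 5112 mi, so the target fraction is f = 1500/5112 ≈ 0.293.
Interpolate at f ≈ 0.293 with slerp weights a = sin((1−f)δ)/sin δ ≈ 0.823, b = sin(fδ)/sin δ ≈ 0.385.
p = a·p₁ + b·p₂ ≈ (0.894, -0.405, 0.190); φ = arcsin(p_z) ≈ 10.98°, λ = atan2(p_y, p_x) ≈ -24.38°.

≈ 11°N, 24°W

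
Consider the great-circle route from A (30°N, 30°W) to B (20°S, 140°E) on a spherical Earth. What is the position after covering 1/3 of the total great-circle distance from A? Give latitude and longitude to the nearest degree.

≈ (52°N, 41°E)

Write both endpoints as unit vectors p₁, p₂ with components (cos φ cos λ, cos φ sin λ, sin φ).
The central angle between the endpoints is δ = arccos(p₁·p₂) ≈ 2.906 rad (166.5°).
Interpolate at f = 1/3 with slerp weights a = sin((1−f)δ)/sin δ ≈ 4.004, b = sin(fδ)/sin δ ≈ 3.535.
p = a·p₁ + b·p₂ ≈ (0.458, 0.402, 0.793); φ = arcsin(p_z) ≈ 52.46°, λ = atan2(p_y, p_x) ≈ 41.22°.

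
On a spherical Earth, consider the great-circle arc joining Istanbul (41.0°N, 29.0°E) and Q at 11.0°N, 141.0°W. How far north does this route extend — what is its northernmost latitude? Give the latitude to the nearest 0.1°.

≈ 80.7°N

The great circle lies in the plane with unit normal n̂ = (p₁ × p₂)/|p₁ × p₂|.
Here n̂_z ≈ -0.161; the vertex latitude is φ_max = arccos|n̂_z| ≈ 80.7°.
Check via Clairaut: cos φ_max = |cos φ₁| · sin C = cos(41.0°)·sin(12.4°) ≈ 0.161, again giving ≈ 80.7°.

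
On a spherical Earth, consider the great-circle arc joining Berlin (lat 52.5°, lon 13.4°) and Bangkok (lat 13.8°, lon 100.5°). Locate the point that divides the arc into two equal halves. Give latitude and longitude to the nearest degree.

≈ lat 41°, lon 69°

Write both endpoints as unit vectors p₁, p₂ with components (cos φ cos λ, cos φ sin λ, sin φ).
The central angle between the endpoints is δ = arccos(p₁·p₂) ≈ 1.350 rad (77.3°).
Interpolate at f = 1/2 with slerp weights a = sin((1−f)δ)/sin δ ≈ 0.640, b = sin(fδ)/sin δ ≈ 0.640.
p = a·p₁ + b·p₂ ≈ (0.266, 0.702, 0.661); φ = arcsin(p_z) ≈ 41.36°, λ = atan2(p_y, p_x) ≈ 69.25°.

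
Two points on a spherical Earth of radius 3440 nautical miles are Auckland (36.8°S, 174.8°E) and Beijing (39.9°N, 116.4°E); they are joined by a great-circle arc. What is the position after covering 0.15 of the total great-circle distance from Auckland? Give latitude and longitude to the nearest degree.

≈ 26°S, 165°E

The haversine formula gives a central angle δ ≈ 1.633 rad (93.6°) between the endpoints.
Interpolate at f = 0.15 with slerp weights a = sin((1−f)δ)/sin δ ≈ 0.985, b = sin(fδ)/sin δ ≈ 0.243.
p = a·p₁ + b·p₂ ≈ (-0.869, 0.238, -0.434); φ = arcsin(p_z) ≈ -25.74°, λ = atan2(p_y, p_x) ≈ 164.65°.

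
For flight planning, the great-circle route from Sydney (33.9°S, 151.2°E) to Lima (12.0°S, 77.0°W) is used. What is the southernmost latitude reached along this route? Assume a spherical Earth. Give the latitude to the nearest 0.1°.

≈ 48.0°S

The great circle lies in the plane with unit normal n̂ = (p₁ × p₂)/|p₁ × p₂|.
Here n̂_z ≈ +0.669; the vertex latitude is φ_max = arccos|n̂_z| ≈ 48.0°.
Check via Clairaut: cos φ_max = |cos φ₁| · sin C = cos(33.9°)·sin(126.3°) ≈ 0.669, again giving ≈ 48.0°.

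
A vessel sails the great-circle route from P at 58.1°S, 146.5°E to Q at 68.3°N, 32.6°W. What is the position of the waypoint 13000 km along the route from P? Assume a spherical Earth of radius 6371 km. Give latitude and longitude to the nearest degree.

≈ 59°N, 143°E

Convert each endpoint to a unit vector on the sphere (x = cos φ cos λ, y = cos φ sin λ, z = sin φ).
The central angle between the endpoints is δ = arccos(p₁·p₂) ≈ 2.963 rad (169.8°). The total great-circle distance is δ·R ≈ 2.963 × 6371 ≈ 18880 km, so the target fraction is f = 13000/18880 ≈ 0.689.
Interpolate at f ≈ 0.689 with slerp weights a = sin((1−f)δ)/sin δ ≈ 4.499, b = sin(fδ)/sin δ ≈ 5.032.
p = a·p₁ + b·p₂ ≈ (-0.415, 0.310, 0.855); φ = arcsin(p_z) ≈ 58.78°, λ = atan2(p_y, p_x) ≈ 143.27°.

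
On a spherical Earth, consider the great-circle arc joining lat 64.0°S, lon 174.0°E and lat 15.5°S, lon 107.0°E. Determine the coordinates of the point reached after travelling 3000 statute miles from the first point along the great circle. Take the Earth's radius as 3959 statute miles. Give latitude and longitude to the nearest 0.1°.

≈ lat 35.4°S, lon 119.1°E

Convert each endpoint to a unit vector on the sphere (x = cos φ cos λ, y = cos φ sin λ, z = sin φ).
The central angle between the endpoints is δ = arccos(p₁·p₂) ≈ 1.154 rad (66.1°). The total great-circle distance is δ·R ≈ 1.154 × 3959 ≈ 4567 mi, so the target fraction is f = 3000/4567 ≈ 0.657.
Interpolate at f ≈ 0.657 with slerp weights a = sin((1−f)δ)/sin δ ≈ 0.422, b = sin(fδ)/sin δ ≈ 0.752.
p = a·p₁ + b·p₂ ≈ (-0.396, 0.712, -0.580); φ = arcsin(p_z) ≈ -35.45°, λ = atan2(p_y, p_x) ≈ 119.06°.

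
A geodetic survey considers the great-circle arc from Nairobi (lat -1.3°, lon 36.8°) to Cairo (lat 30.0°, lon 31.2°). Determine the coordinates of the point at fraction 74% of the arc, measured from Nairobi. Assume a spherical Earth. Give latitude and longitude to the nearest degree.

Write both endpoints as unit vectors p₁, p₂ with components (cos φ cos λ, cos φ sin λ, sin φ).
The central angle between the endpoints is δ = arccos(p₁·p₂) ≈ 0.554 rad (31.8°).
Interpolate at f = 0.74 with slerp weights a = sin((1−f)δ)/sin δ ≈ 0.273, b = sin(fδ)/sin δ ≈ 0.758.
p = a·p₁ + b·p₂ ≈ (0.780, 0.503, 0.373); φ = arcsin(p_z) ≈ 21.88°, λ = atan2(p_y, p_x) ≈ 32.84°.

≈ lat 22°, lon 33°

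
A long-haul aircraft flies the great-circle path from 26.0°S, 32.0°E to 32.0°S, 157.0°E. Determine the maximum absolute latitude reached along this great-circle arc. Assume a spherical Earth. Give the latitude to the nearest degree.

≈ 50°S

The great circle lies in the plane with unit normal n̂ = (p₁ × p₂)/|p₁ × p₂|.
Here n̂_z ≈ +0.638; the vertex latitude is φ_max = arccos|n̂_z| ≈ 50.4°.
Check via Clairaut: cos φ_max = |cos φ₁| · sin C = cos(26.0°)·sin(134.8°) ≈ 0.638, again giving ≈ 50.4°.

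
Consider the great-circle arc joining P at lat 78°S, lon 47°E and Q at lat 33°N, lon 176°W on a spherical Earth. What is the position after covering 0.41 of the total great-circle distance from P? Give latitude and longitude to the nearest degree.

Write both endpoints as unit vectors p₁, p₂ with components (cos φ cos λ, cos φ sin λ, sin φ).
The central angle between the endpoints is δ = arccos(p₁·p₂) ≈ 2.292 rad (131.3°).
Interpolate at f = 0.41 with slerp weights a = sin((1−f)δ)/sin δ ≈ 1.300, b = sin(fδ)/sin δ ≈ 1.075.
p = a·p₁ + b·p₂ ≈ (-0.715, 0.135, -0.686); φ = arcsin(p_z) ≈ -43.31°, λ = atan2(p_y, p_x) ≈ 169.33°.

≈ lat 43°S, lon 169°E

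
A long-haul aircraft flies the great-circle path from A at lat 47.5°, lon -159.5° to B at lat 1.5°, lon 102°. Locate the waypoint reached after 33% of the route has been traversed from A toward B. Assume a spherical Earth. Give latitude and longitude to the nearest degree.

Convert each endpoint to a unit vector on the sphere (x = cos φ cos λ, y = cos φ sin λ, z = sin φ).
The central angle between the endpoints is δ = arccos(p₁·p₂) ≈ 1.651 rad (94.6°).
Interpolate at f = 0.33 with slerp weights a = sin((1−f)δ)/sin δ ≈ 0.897, b = sin(fδ)/sin δ ≈ 0.520.
p = a·p₁ + b·p₂ ≈ (-0.676, 0.296, 0.675); φ = arcsin(p_z) ≈ 42.45°, λ = atan2(p_y, p_x) ≈ 156.32°.

≈ lat 42°, lon 156°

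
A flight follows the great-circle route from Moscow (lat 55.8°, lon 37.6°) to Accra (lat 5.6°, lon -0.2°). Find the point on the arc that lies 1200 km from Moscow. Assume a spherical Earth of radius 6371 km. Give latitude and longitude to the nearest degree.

Write both endpoints as unit vectors p₁, p₂ with components (cos φ cos λ, cos φ sin λ, sin φ).
The central angle between the endpoints is δ = arccos(p₁·p₂) ≈ 1.021 rad (58.5°). The total great-circle distance is δ·R ≈ 1.021 × 6371 ≈ 6503 km, so the target fraction is f = 1200/6503 ≈ 0.185.
Interpolate at f ≈ 0.185 with slerp weights a = sin((1−f)δ)/sin δ ≈ 0.868, b = sin(fδ)/sin δ ≈ 0.220.
p = a·p₁ + b·p₂ ≈ (0.605, 0.297, 0.739); φ = arcsin(p_z) ≈ 47.64°, λ = atan2(p_y, p_x) ≈ 26.13°.

≈ lat 48°, lon 26°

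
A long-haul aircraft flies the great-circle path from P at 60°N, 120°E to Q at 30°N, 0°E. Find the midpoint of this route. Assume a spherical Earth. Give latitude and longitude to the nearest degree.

From cos δ = sin φ₁ sin φ₂ + cos φ₁ cos φ₂ cos Δλ, the central angle is δ ≈ 1.353 rad (77.5°).
Interpolate at f = 1/2 with slerp weights a = sin((1−f)δ)/sin δ ≈ 0.641, b = sin(fδ)/sin δ ≈ 0.641.
p = a·p₁ + b·p₂ ≈ (0.395, 0.278, 0.876); φ = arcsin(p_z) ≈ 61.14°, λ = atan2(p_y, p_x) ≈ 35.10°.

≈ 61°N, 35°E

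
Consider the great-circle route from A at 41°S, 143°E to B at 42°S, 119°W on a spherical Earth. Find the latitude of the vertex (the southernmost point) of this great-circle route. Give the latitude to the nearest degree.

The great circle lies in the plane with unit normal n̂ = (p₁ × p₂)/|p₁ × p₂|.
Here n̂_z ≈ +0.596; the vertex latitude is φ_max = arccos|n̂_z| ≈ 53.4°.
Check via Clairaut: cos φ_max = |cos φ₁| · sin C = cos(41.0°)·sin(127.9°) ≈ 0.596, again giving ≈ 53.4°.

≈ 53°S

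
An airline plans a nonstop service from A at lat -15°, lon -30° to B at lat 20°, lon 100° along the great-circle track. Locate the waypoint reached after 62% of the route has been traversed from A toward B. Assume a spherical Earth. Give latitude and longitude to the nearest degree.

≈ lat 11°, lon 49°

The haversine formula gives a central angle δ ≈ 2.308 rad (132.2°) between the endpoints.
Interpolate at f = 0.62 with slerp weights a = sin((1−f)δ)/sin δ ≈ 1.038, b = sin(fδ)/sin δ ≈ 1.337.
p = a·p₁ + b·p₂ ≈ (0.650, 0.736, 0.189); φ = arcsin(p_z) ≈ 10.87°, λ = atan2(p_y, p_x) ≈ 48.54°.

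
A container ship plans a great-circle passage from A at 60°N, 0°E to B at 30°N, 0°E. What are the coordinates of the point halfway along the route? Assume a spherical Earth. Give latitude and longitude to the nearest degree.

≈ 45°N, 0°E

Write both endpoints as unit vectors p₁, p₂ with components (cos φ cos λ, cos φ sin λ, sin φ).
The central angle between the endpoints is δ = arccos(p₁·p₂) ≈ 0.524 rad (30.0°).
Interpolate at f = 1/2 with slerp weights a = sin((1−f)δ)/sin δ ≈ 0.518, b = sin(fδ)/sin δ ≈ 0.518.
p = a·p₁ + b·p₂ ≈ (0.707, 0.000, 0.707); φ = arcsin(p_z) ≈ 45.00°, λ = atan2(p_y, p_x) ≈ 0.00°.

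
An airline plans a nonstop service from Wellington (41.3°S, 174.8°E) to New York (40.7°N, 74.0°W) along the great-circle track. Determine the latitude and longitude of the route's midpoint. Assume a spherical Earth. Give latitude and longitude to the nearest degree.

Write both endpoints as unit vectors p₁, p₂ with components (cos φ cos λ, cos φ sin λ, sin φ).
The central angle between the endpoints is δ = arccos(p₁·p₂) ≈ 2.261 rad (129.5°).
Interpolate at f = 1/2 with slerp weights a = sin((1−f)δ)/sin δ ≈ 1.173, b = sin(fδ)/sin δ ≈ 1.173.
p = a·p₁ + b·p₂ ≈ (-0.632, -0.775, -0.009); φ = arcsin(p_z) ≈ -0.53°, λ = atan2(p_y, p_x) ≈ -129.22°.

≈ 1°S, 129°W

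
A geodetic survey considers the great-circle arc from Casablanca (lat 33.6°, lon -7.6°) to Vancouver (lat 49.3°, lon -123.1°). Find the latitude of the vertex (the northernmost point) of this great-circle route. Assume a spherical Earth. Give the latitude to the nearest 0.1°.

The great circle lies in the plane with unit normal n̂ = (p₁ × p₂)/|p₁ × p₂|.
Here n̂_z ≈ -0.499; the vertex latitude is φ_max = arccos|n̂_z| ≈ 60.1°.

≈ 60.1°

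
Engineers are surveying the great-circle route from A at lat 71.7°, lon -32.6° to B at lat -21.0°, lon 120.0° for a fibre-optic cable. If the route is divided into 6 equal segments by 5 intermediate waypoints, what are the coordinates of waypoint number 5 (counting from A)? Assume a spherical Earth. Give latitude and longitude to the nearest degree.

≈ lat 0°, lon 116°

From cos δ = sin φ₁ sin φ₂ + cos φ₁ cos φ₂ cos Δλ, the central angle is δ ≈ 2.215 rad (126.9°).
Interpolate at f = 5/6 with slerp weights a = sin((1−f)δ)/sin δ ≈ 0.451, b = sin(fδ)/sin δ ≈ 1.204.
p = a·p₁ + b·p₂ ≈ (-0.442, 0.897, -0.003); φ = arcsin(p_z) ≈ -0.17°, λ = atan2(p_y, p_x) ≈ 116.26°.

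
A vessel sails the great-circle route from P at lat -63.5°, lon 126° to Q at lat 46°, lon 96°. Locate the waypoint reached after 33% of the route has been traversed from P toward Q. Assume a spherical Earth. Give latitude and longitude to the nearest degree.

The haversine formula gives a central angle δ ≈ 1.956 rad (112.0°) between the endpoints.
Interpolate at f = 0.33 with slerp weights a = sin((1−f)δ)/sin δ ≈ 1.042, b = sin(fδ)/sin δ ≈ 0.649.
p = a·p₁ + b·p₂ ≈ (-0.321, 0.825, -0.466); φ = arcsin(p_z) ≈ -27.78°, λ = atan2(p_y, p_x) ≈ 111.24°.

≈ lat -28°, lon 111°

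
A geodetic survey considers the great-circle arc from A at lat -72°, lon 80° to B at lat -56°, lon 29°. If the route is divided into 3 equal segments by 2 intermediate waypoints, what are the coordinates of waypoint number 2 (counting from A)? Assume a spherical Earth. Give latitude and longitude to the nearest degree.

The haversine formula gives a central angle δ ≈ 0.457 rad (26.2°) between the endpoints.
Interpolate at f = 2/3 with slerp weights a = sin((1−f)δ)/sin δ ≈ 0.344, b = sin(fδ)/sin δ ≈ 0.680.
p = a·p₁ + b·p₂ ≈ (0.351, 0.289, -0.891); φ = arcsin(p_z) ≈ -62.96°, λ = atan2(p_y, p_x) ≈ 39.47°.

≈ lat -63°, lon 39°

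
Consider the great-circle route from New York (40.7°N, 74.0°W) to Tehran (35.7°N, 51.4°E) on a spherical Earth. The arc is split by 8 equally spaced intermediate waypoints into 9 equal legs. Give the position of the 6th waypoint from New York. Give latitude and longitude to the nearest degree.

Convert each endpoint to a unit vector on the sphere (x = cos φ cos λ, y = cos φ sin λ, z = sin φ).
The central angle between the endpoints is δ = arccos(p₁·p₂) ≈ 1.547 rad (88.6°).
Interpolate at f = 6/9 with slerp weights a = sin((1−f)δ)/sin δ ≈ 0.493, b = sin(fδ)/sin δ ≈ 0.858.
p = a·p₁ + b·p₂ ≈ (0.538, 0.185, 0.822); φ = arcsin(p_z) ≈ 55.33°, λ = atan2(p_y, p_x) ≈ 19.00°.

≈ (55°N, 19°E)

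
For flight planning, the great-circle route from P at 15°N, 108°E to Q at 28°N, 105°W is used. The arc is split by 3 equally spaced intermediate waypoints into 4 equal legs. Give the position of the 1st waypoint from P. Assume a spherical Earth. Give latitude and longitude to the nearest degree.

≈ 39°N, 132°E

Convert each endpoint to a unit vector on the sphere (x = cos φ cos λ, y = cos φ sin λ, z = sin φ).
The central angle between the endpoints is δ = arccos(p₁·p₂) ≈ 2.207 rad (126.4°).
Interpolate at f = 1/4 with slerp weights a = sin((1−f)δ)/sin δ ≈ 1.238, b = sin(fδ)/sin δ ≈ 0.651.
p = a·p₁ + b·p₂ ≈ (-0.518, 0.582, 0.626); φ = arcsin(p_z) ≈ 38.78°, λ = atan2(p_y, p_x) ≈ 131.69°.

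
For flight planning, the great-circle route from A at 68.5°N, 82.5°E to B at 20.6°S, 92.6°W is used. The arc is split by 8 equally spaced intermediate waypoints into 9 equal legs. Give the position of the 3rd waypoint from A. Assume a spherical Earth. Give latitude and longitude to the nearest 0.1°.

Convert each endpoint to a unit vector on the sphere (x = cos φ cos λ, y = cos φ sin λ, z = sin φ).
The central angle between the endpoints is δ = arccos(p₁·p₂) ≈ 2.304 rad (132.0°).
Interpolate at f = 3/9 with slerp weights a = sin((1−f)δ)/sin δ ≈ 1.345, b = sin(fδ)/sin δ ≈ 0.935.
p = a·p₁ + b·p₂ ≈ (0.025, -0.385, 0.922); φ = arcsin(p_z) ≈ 67.28°, λ = atan2(p_y, p_x) ≈ -86.34°.

≈ 67.3°N, 86.3°W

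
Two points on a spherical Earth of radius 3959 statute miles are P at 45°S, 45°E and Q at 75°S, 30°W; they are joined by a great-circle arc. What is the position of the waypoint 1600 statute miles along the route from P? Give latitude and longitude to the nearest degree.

≈ 65°S, 25°E

Convert each endpoint to a unit vector on the sphere (x = cos φ cos λ, y = cos φ sin λ, z = sin φ).
The central angle between the endpoints is δ = arccos(p₁·p₂) ≈ 0.752 rad (43.1°). The total great-circle distance is δ·R ≈ 0.752 × 3959 ≈ 2977 mi, so the target fraction is f = 1600/2977 ≈ 0.537.
Interpolate at f ≈ 0.537 with slerp weights a = sin((1−f)δ)/sin δ ≈ 0.499, b = sin(fδ)/sin δ ≈ 0.576.
p = a·p₁ + b·p₂ ≈ (0.379, 0.175, -0.909); φ = arcsin(p_z) ≈ -65.35°, λ = atan2(p_y, p_x) ≈ 24.81°.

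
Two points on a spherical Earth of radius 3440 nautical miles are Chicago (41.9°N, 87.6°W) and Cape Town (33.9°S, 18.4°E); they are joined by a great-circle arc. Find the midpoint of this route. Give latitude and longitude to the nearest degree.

From cos δ = sin φ₁ sin φ₂ + cos φ₁ cos φ₂ cos Δλ, the central angle is δ ≈ 2.145 rad (122.9°).
Interpolate at f = 1/2 with slerp weights a = sin((1−f)δ)/sin δ ≈ 1.046, b = sin(fδ)/sin δ ≈ 1.046.
p = a·p₁ + b·p₂ ≈ (0.856, -0.504, 0.115); φ = arcsin(p_z) ≈ 6.61°, λ = atan2(p_y, p_x) ≈ -30.47°.

≈ 7°N, 30°W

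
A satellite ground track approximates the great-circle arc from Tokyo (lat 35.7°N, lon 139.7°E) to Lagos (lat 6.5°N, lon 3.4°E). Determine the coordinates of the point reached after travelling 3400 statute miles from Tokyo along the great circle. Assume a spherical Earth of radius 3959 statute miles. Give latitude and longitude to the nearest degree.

≈ lat 48°N, lon 73°E

Write both endpoints as unit vectors p₁, p₂ with components (cos φ cos λ, cos φ sin λ, sin φ).
The central angle between the endpoints is δ = arccos(p₁·p₂) ≈ 2.114 rad (121.1°). The total great-circle distance is δ·R ≈ 2.114 × 3959 ≈ 8371 mi, so the target fraction is f = 3400/8371 ≈ 0.406.
Interpolate at f ≈ 0.406 with slerp weights a = sin((1−f)δ)/sin δ ≈ 1.111, b = sin(fδ)/sin δ ≈ 0.885.
p = a·p₁ + b·p₂ ≈ (0.189, 0.636, 0.748); φ = arcsin(p_z) ≈ 48.45°, λ = atan2(p_y, p_x) ≈ 73.41°.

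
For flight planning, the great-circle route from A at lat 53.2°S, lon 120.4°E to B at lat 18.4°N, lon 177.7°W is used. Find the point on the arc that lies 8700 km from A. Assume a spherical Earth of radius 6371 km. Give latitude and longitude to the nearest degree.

Convert each endpoint to a unit vector on the sphere (x = cos φ cos λ, y = cos φ sin λ, z = sin φ).
The central angle between the endpoints is δ = arccos(p₁·p₂) ≈ 1.556 rad (89.1°). The total great-circle distance is δ·R ≈ 1.556 × 6371 ≈ 9912 km, so the target fraction is f = 8700/9912 ≈ 0.878.
Interpolate at f ≈ 0.878 with slerp weights a = sin((1−f)δ)/sin δ ≈ 0.189, b = sin(fδ)/sin δ ≈ 0.979.
p = a·p₁ + b·p₂ ≈ (-0.986, 0.060, 0.158); φ = arcsin(p_z) ≈ 9.07°, λ = atan2(p_y, p_x) ≈ 176.49°.

≈ lat 9°N, lon 176°E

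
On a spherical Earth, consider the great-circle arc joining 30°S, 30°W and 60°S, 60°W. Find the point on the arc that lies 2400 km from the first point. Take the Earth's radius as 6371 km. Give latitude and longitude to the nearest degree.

≈ 49°S, 44°W

Write both endpoints as unit vectors p₁, p₂ with components (cos φ cos λ, cos φ sin λ, sin φ).
The central angle between the endpoints is δ = arccos(p₁·p₂) ≈ 0.630 rad (36.1°). The total great-circle distance is δ·R ≈ 0.630 × 6371 ≈ 4014 km, so the target fraction is f = 2400/4014 ≈ 0.598.
Interpolate at f ≈ 0.598 with slerp weights a = sin((1−f)δ)/sin δ ≈ 0.425, b = sin(fδ)/sin δ ≈ 0.624.
p = a·p₁ + b·p₂ ≈ (0.475, -0.455, -0.753); φ = arcsin(p_z) ≈ -48.89°, λ = atan2(p_y, p_x) ≈ -43.73°.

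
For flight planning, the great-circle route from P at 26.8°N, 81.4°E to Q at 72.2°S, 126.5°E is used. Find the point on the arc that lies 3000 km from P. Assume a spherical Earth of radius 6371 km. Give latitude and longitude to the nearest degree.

Convert each endpoint to a unit vector on the sphere (x = cos φ cos λ, y = cos φ sin λ, z = sin φ).
The central angle between the endpoints is δ = arccos(p₁·p₂) ≈ 1.810 rad (103.7°). The total great-circle distance is δ·R ≈ 1.810 × 6371 ≈ 11530 km, so the target fraction is f = 3000/11530 ≈ 0.260.
Interpolate at f ≈ 0.260 with slerp weights a = sin((1−f)δ)/sin δ ≈ 1.002, b = sin(fδ)/sin δ ≈ 0.467.
p = a·p₁ + b·p₂ ≈ (0.049, 0.999, 0.007); φ = arcsin(p_z) ≈ 0.40°, λ = atan2(p_y, p_x) ≈ 87.20°.

≈ 0°N, 87°E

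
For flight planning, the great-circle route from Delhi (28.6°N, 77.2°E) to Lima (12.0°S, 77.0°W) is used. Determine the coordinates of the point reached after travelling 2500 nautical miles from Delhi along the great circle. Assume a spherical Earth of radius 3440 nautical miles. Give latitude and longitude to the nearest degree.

Convert each endpoint to a unit vector on the sphere (x = cos φ cos λ, y = cos φ sin λ, z = sin φ).
The central angle between the endpoints is δ = arccos(p₁·p₂) ≈ 2.632 rad (150.8°). The total great-circle distance is δ·R ≈ 2.632 × 3440 ≈ 9052 nmi, so the target fraction is f = 2500/9052 ≈ 0.276.
Interpolate at f ≈ 0.276 with slerp weights a = sin((1−f)δ)/sin δ ≈ 1.935, b = sin(fδ)/sin δ ≈ 1.361.
p = a·p₁ + b·p₂ ≈ (0.676, 0.360, 0.643); φ = arcsin(p_z) ≈ 40.04°, λ = atan2(p_y, p_x) ≈ 28.02°.

≈ (40°N, 28°E)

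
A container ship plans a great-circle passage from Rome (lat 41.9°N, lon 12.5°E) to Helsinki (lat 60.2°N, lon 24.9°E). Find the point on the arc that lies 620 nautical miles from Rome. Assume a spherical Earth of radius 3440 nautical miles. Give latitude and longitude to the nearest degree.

Write both endpoints as unit vectors p₁, p₂ with components (cos φ cos λ, cos φ sin λ, sin φ).
The central angle between the endpoints is δ = arccos(p₁·p₂) ≈ 0.346 rad (19.8°). The total great-circle distance is δ·R ≈ 0.346 × 3440 ≈ 1190 nmi, so the target fraction is f = 620/1190 ≈ 0.521.
Interpolate at f ≈ 0.521 with slerp weights a = sin((1−f)δ)/sin δ ≈ 0.486, b = sin(fδ)/sin δ ≈ 0.529.
p = a·p₁ + b·p₂ ≈ (0.592, 0.189, 0.784); φ = arcsin(p_z) ≈ 51.60°, λ = atan2(p_y, p_x) ≈ 17.71°.

≈ lat 52°N, lon 18°E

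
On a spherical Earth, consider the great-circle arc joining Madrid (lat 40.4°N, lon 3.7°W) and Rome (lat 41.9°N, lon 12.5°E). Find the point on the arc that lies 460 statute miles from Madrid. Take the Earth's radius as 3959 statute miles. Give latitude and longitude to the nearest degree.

≈ lat 41°N, lon 5°E

Convert each endpoint to a unit vector on the sphere (x = cos φ cos λ, y = cos φ sin λ, z = sin φ).
The central angle between the endpoints is δ = arccos(p₁·p₂) ≈ 0.214 rad (12.3°). The total great-circle distance is δ·R ≈ 0.214 × 3959 ≈ 848 mi, so the target fraction is f = 460/848 ≈ 0.542.
Interpolate at f ≈ 0.542 with slerp weights a = sin((1−f)δ)/sin δ ≈ 0.460, b = sin(fδ)/sin δ ≈ 0.545.
p = a·p₁ + b·p₂ ≈ (0.746, 0.065, 0.663); φ = arcsin(p_z) ≈ 41.50°, λ = atan2(p_y, p_x) ≈ 5.00°.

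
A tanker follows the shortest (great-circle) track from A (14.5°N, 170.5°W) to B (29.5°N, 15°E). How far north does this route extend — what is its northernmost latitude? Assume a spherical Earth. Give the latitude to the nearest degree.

The great circle lies in the plane with unit normal n̂ = (p₁ × p₂)/|p₁ × p₂|.
Here n̂_z ≈ -0.116; the vertex latitude is φ_max = arccos|n̂_z| ≈ 83.4°.
Check via Clairaut: cos φ_max = |cos φ₁| · sin C = cos(14.5°)·sin(6.9°) ≈ 0.116, again giving ≈ 83.4°.

≈ 83°N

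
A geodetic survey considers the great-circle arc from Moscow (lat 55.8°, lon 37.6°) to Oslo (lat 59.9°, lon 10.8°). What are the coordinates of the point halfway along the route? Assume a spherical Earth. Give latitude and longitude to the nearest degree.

≈ lat 59°, lon 25°

From cos δ = sin φ₁ sin φ₂ + cos φ₁ cos φ₂ cos Δλ, the central angle is δ ≈ 0.257 rad (14.7°).
Interpolate at f = 1/2 with slerp weights a = sin((1−f)δ)/sin δ ≈ 0.504, b = sin(fδ)/sin δ ≈ 0.504.
p = a·p₁ + b·p₂ ≈ (0.473, 0.220, 0.853); φ = arcsin(p_z) ≈ 58.56°, λ = atan2(p_y, p_x) ≈ 24.98°.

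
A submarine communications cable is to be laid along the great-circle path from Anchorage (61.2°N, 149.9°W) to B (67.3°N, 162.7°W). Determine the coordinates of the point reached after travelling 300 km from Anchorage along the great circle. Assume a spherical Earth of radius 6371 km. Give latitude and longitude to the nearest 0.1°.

Write both endpoints as unit vectors p₁, p₂ with components (cos φ cos λ, cos φ sin λ, sin φ).
The central angle between the endpoints is δ = arccos(p₁·p₂) ≈ 0.144 rad (8.2°). The total great-circle distance is δ·R ≈ 0.144 × 6371 ≈ 914 km, so the target fraction is f = 300/914 ≈ 0.328.
Interpolate at f ≈ 0.328 with slerp weights a = sin((1−f)δ)/sin δ ≈ 0.673, b = sin(fδ)/sin δ ≈ 0.329.
p = a·p₁ + b·p₂ ≈ (-0.402, -0.200, 0.894); φ = arcsin(p_z) ≈ 63.32°, λ = atan2(p_y, p_x) ≈ -153.49°.

≈ (63.3°N, 153.5°W)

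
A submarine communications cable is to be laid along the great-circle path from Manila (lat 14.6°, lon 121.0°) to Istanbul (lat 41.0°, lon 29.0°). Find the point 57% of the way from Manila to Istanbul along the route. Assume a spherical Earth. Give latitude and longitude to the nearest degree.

Convert each endpoint to a unit vector on the sphere (x = cos φ cos λ, y = cos φ sin λ, z = sin φ).
The central angle between the endpoints is δ = arccos(p₁·p₂) ≈ 1.430 rad (82.0°).
Interpolate at f = 0.57 with slerp weights a = sin((1−f)δ)/sin δ ≈ 0.583, b = sin(fδ)/sin δ ≈ 0.735.
p = a·p₁ + b·p₂ ≈ (0.195, 0.752, 0.629); φ = arcsin(p_z) ≈ 38.99°, λ = atan2(p_y, p_x) ≈ 75.48°.

≈ lat 39°, lon 75°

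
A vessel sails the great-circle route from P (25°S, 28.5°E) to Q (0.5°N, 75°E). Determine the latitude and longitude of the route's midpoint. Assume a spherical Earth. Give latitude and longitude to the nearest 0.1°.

≈ (13.3°S, 53.0°E)

Write both endpoints as unit vectors p₁, p₂ with components (cos φ cos λ, cos φ sin λ, sin φ).
The central angle between the endpoints is δ = arccos(p₁·p₂) ≈ 0.902 rad (51.7°).
Interpolate at f = 1/2 with slerp weights a = sin((1−f)δ)/sin δ ≈ 0.556, b = sin(fδ)/sin δ ≈ 0.556.
p = a·p₁ + b·p₂ ≈ (0.586, 0.777, -0.230); φ = arcsin(p_z) ≈ -13.29°, λ = atan2(p_y, p_x) ≈ 52.96°.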